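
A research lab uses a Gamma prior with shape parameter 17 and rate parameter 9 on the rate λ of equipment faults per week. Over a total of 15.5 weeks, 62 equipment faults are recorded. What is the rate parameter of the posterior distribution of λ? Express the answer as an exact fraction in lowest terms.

Total count 62 over total exposure 15.5 weeks.
By Gamma–Poisson conjugacy, the posterior is Gamma(α + Σx, β + Σt) = Gamma(17 + 62, 9 + 15.5) = Gamma(79, 49/2).

49/2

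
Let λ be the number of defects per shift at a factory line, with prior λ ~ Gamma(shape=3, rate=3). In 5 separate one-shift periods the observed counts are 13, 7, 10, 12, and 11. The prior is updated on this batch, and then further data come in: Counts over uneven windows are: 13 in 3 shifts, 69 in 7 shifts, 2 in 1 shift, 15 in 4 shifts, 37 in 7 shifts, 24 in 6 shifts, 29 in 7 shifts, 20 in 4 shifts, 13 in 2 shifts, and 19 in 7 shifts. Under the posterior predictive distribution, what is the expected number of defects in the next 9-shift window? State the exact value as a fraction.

2673/56

Total count: 13 + 7 + 10 + 12 + 11 = 53.
Total exposure: 5 shifts.
After the first batch: Gamma(3 + 53, 3 + 5) = Gamma(56, 8).
Total count: 13 + 69 + 2 + 15 + 37 + 24 + 29 + 20 + 13 + 19 = 241.
Total exposure: 3 + 7 + 1 + 4 + 7 + 6 + 7 + 4 + 2 + 7 = 48 shifts.
After the second batch: Gamma(56 + 241, 8 + 48) = Gamma(297, 56).
Predictive mean over a 9-shift window = T·E[λ|data] = 9·297/56 = 2673/56.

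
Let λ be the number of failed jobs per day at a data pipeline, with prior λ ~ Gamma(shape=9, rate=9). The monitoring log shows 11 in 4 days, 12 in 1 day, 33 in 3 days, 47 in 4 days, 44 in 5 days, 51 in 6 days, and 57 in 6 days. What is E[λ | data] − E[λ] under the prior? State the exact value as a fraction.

Total count: 11 + 12 + 33 + 47 + 44 + 51 + 57 = 255.
Total exposure: 4 + 1 + 3 + 4 + 5 + 6 + 6 = 29 days.
Conjugate update: add total count to the shape and total exposure to the rate, giving Gamma(264, 38).
Posterior mean = 264/38 = 132/19; prior mean = 9/9 = 1. Difference = 132/19 − 1 = 113/19.

113/19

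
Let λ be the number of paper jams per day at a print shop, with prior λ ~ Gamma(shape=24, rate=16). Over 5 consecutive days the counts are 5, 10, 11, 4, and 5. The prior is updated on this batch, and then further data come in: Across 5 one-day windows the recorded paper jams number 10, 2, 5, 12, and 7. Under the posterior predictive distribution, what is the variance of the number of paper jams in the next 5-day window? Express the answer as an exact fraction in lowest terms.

Total count: 5 + 10 + 11 + 4 + 5 = 35.
Total exposure: 5 days.
After the first batch: Gamma(24 + 35, 16 + 5) = Gamma(59, 21).
Total count: 10 + 2 + 5 + 12 + 7 = 36.
Total exposure: 5 days.
After the second batch: Gamma(59 + 36, 21 + 5) = Gamma(95, 26).
The posterior predictive for a window of length T is Negative Binomial with variance T·α'·(β'+T)/β'² = 5·95·31/676 = 14725/676.

14725/676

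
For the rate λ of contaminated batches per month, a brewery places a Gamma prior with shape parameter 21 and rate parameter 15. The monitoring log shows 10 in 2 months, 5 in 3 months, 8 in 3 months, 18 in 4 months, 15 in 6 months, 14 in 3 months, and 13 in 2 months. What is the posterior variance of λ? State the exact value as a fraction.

26/361

Total count: 10 + 5 + 8 + 18 + 15 + 14 + 13 = 83.
Total exposure: 2 + 3 + 3 + 4 + 6 + 3 + 2 = 23 months.
Gamma(α, β) with Poisson data over total exposure Σt gives posterior Gamma(α+Σx, β+Σt) = Gamma(104, 38).
Posterior variance = α'/β'² = 104/1444 = 26/361.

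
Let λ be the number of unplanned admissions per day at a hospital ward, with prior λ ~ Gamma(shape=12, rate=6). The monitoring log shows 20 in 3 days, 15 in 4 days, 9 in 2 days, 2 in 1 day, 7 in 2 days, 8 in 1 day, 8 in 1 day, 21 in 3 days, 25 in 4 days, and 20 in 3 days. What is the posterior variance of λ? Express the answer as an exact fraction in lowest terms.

49/300

Total count: 20 + 15 + 9 + 2 + 7 + 8 + 8 + 21 + 25 + 20 = 135.
Total exposure: 3 + 4 + 2 + 1 + 2 + 1 + 1 + 3 + 4 + 3 = 24 days.
By Gamma–Poisson conjugacy, the posterior is Gamma(α + Σx, β + Σt) = Gamma(12 + 135, 6 + 24) = Gamma(147, 30).
Posterior variance = α'/β'² = 147/900 = 49/300.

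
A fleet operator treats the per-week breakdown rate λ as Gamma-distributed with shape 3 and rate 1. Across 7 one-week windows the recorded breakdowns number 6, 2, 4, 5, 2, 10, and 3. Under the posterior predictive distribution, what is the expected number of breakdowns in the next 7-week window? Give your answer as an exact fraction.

Total count: 6 + 2 + 4 + 5 + 2 + 10 + 3 = 32.
Total exposure: 7 weeks.
Gamma(α, β) with Poisson data over total exposure Σt gives posterior Gamma(α+Σx, β+Σt) = Gamma(35, 8).
Predictive mean over a 7-week window = T·E[λ|data] = 7·35/8 = 245/8.

245/8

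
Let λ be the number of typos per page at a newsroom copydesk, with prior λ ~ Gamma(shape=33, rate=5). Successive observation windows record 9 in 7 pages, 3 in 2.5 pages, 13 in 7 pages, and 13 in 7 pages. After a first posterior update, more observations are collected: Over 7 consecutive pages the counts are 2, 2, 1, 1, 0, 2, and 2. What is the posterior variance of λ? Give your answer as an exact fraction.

Total count: 9 + 3 + 13 + 13 = 38.
Total exposure: 7 + 2.5 + 7 + 7 = 23.5 pages.
After the first batch: Gamma(33 + 38, 5 + 23.5) = Gamma(71, 57/2).
Total count: 2 + 2 + 1 + 1 + 0 + 2 + 2 = 10.
Total exposure: 7 pages.
After the second batch: Gamma(71 + 10, 57/2 + 7) = Gamma(81, 71/2).
Posterior variance = α'/β'² = 81/(5041/4) = 324/5041.

324/5041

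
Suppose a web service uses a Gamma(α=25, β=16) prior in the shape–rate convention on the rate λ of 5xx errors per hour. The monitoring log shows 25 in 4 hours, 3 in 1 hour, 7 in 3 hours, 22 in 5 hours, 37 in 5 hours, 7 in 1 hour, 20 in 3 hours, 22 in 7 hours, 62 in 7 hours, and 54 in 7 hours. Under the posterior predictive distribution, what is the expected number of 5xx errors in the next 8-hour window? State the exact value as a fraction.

2272/59

Total count: 25 + 3 + 7 + 22 + 37 + 7 + 20 + 22 + 62 + 54 = 259.
Total exposure: 4 + 1 + 3 + 5 + 5 + 1 + 3 + 7 + 7 + 7 = 43 hours.
Gamma(α, β) with Poisson data over total exposure Σt gives posterior Gamma(α+Σx, β+Σt) = Gamma(284, 59).
Predictive mean over an 8-hour window = T·E[λ|data] = 8·284/59 = 2272/59.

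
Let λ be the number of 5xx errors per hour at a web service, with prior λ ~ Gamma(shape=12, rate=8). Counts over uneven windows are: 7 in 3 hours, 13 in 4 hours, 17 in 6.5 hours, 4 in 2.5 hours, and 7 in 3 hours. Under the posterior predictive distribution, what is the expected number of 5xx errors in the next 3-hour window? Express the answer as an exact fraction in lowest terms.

Total count: 7 + 13 + 17 + 4 + 7 = 48.
Total exposure: 3 + 4 + 6.5 + 2.5 + 3 = 19 hours.
Gamma(α, β) with Poisson data over total exposure Σt gives posterior Gamma(α+Σx, β+Σt) = Gamma(60, 27).
Predictive mean over a 3-hour window = T·E[λ|data] = 3·60/27 = 20/3.

20/3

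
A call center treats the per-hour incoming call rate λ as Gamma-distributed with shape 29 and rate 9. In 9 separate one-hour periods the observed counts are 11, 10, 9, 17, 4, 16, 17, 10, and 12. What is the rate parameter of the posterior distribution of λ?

Total count: 11 + 10 + 9 + 17 + 4 + 16 + 17 + 10 + 12 = 106.
Total exposure: 9 hours.
The Gamma prior is conjugate for the Poisson rate, so λ | data ~ Gamma(29+106, 9+9) = Gamma(135, 18).

18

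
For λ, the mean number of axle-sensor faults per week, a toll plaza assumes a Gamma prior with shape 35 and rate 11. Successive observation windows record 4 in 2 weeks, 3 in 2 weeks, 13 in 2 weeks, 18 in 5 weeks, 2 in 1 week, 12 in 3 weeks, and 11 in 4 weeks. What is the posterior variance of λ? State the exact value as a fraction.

Total count: 4 + 3 + 13 + 18 + 2 + 12 + 11 = 63.
Total exposure: 2 + 2 + 2 + 5 + 1 + 3 + 4 = 19 weeks.
The Gamma prior is conjugate for the Poisson rate, so λ | data ~ Gamma(35+63, 11+19) = Gamma(98, 30).
Posterior variance = α'/β'² = 98/900 = 49/450.

49/450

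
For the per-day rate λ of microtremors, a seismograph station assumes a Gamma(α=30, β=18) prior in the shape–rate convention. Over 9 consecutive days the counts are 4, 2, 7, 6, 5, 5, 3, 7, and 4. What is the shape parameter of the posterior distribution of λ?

73

Total count: 4 + 2 + 7 + 6 + 5 + 5 + 3 + 7 + 4 = 43.
Total exposure: 9 days.
By Gamma–Poisson conjugacy, the posterior is Gamma(α + Σx, β + Σt) = Gamma(30 + 43, 18 + 9) = Gamma(73, 27).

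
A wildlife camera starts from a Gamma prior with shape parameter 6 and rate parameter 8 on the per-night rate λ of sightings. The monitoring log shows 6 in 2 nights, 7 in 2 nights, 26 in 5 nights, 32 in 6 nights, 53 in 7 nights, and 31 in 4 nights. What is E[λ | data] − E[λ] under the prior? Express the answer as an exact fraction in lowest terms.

271/68

Total count: 6 + 7 + 26 + 32 + 53 + 31 = 155.
Total exposure: 2 + 2 + 5 + 6 + 7 + 4 = 26 nights.
Conjugate update: add total count to the shape and total exposure to the rate, giving Gamma(161, 34).
Posterior mean = 161/34 = 161/34; prior mean = 6/8 = 3/4. Difference = 161/34 − 3/4 = 271/68.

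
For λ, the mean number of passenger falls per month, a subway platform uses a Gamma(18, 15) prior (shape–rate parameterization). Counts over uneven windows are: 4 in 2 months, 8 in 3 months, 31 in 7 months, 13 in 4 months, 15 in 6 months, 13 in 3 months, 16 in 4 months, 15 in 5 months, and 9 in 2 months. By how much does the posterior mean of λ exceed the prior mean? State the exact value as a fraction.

404/255

Total count: 4 + 8 + 31 + 13 + 15 + 13 + 16 + 15 + 9 = 124.
Total exposure: 2 + 3 + 7 + 4 + 6 + 3 + 4 + 5 + 2 = 36 months.
Conjugate update: add total count to the shape and total exposure to the rate, giving Gamma(142, 51).
Posterior mean = 142/51 = 142/51; prior mean = 18/15 = 6/5. Difference = 142/51 − 6/5 = 404/255.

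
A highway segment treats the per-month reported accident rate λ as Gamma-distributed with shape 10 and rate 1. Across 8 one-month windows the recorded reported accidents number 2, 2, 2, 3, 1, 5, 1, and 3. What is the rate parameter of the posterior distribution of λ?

Total count: 2 + 2 + 2 + 3 + 1 + 5 + 1 + 3 = 19.
Total exposure: 8 months.
By Gamma–Poisson conjugacy, the posterior is Gamma(α + Σx, β + Σt) = Gamma(10 + 19, 1 + 8) = Gamma(29, 9).

9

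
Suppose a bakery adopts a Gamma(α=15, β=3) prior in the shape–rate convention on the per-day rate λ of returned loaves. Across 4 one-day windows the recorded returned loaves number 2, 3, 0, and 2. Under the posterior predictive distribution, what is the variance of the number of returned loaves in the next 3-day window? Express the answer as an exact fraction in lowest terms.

660/49

Total count: 2 + 3 + 0 + 2 = 7.
Total exposure: 4 days.
Posterior: α' = 15 + 7 = 22, β' = 3 + 4 = 7.
The posterior predictive for a window of length T is Negative Binomial with variance T·α'·(β'+T)/β'² = 3·22·10/49 = 660/49.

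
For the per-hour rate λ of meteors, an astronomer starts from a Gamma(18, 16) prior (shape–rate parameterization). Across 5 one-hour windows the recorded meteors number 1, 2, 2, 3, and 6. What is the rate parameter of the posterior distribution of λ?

Total count: 1 + 2 + 2 + 3 + 6 = 14.
Total exposure: 5 hours.
Conjugate update: add total count to the shape and total exposure to the rate, giving Gamma(32, 21).

21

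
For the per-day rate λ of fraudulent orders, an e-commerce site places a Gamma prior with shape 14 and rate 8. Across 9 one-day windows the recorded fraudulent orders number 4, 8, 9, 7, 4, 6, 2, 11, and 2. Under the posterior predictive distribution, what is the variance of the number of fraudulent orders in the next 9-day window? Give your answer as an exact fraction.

15678/289

Total count: 4 + 8 + 9 + 7 + 4 + 6 + 2 + 11 + 2 = 53.
Total exposure: 9 days.
Posterior: α' = 14 + 53 = 67, β' = 8 + 9 = 17.
The posterior predictive for a window of length T is Negative Binomial with variance T·α'·(β'+T)/β'² = 9·67·26/289 = 15678/289.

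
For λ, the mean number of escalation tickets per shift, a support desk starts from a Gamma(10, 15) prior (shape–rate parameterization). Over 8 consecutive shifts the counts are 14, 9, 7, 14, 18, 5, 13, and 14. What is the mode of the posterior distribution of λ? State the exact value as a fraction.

103/23

Total count: 14 + 9 + 7 + 14 + 18 + 5 + 13 + 14 = 94.
Total exposure: 8 shifts.
By Gamma–Poisson conjugacy, the posterior is Gamma(α + Σx, β + Σt) = Gamma(10 + 94, 15 + 8) = Gamma(104, 23).
Posterior mode = (α'−1)/β' = 103/23.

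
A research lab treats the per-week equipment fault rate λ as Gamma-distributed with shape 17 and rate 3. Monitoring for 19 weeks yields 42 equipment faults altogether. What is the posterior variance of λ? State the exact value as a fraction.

59/484

Total count 42 over total exposure 19 weeks.
Gamma(α, β) with Poisson data over total exposure Σt gives posterior Gamma(α+Σx, β+Σt) = Gamma(59, 22).
Posterior variance = α'/β'² = 59/484.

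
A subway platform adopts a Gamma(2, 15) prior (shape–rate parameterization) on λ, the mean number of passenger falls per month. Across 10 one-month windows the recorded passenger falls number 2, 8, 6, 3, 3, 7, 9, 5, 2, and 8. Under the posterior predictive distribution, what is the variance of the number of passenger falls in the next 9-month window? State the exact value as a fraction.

3366/125

Total count: 2 + 8 + 6 + 3 + 3 + 7 + 9 + 5 + 2 + 8 = 53.
Total exposure: 10 months.
Posterior: α' = 2 + 53 = 55, β' = 15 + 10 = 25.
The posterior predictive for a window of length T is Negative Binomial with variance T·α'·(β'+T)/β'² = 9·55·34/625 = 3366/125.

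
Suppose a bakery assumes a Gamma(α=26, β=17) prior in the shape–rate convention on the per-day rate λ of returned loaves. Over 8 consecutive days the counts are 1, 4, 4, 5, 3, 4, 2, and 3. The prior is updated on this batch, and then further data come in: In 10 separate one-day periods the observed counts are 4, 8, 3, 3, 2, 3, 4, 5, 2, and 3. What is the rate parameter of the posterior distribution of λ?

35

Total count: 1 + 4 + 4 + 5 + 3 + 4 + 2 + 3 = 26.
Total exposure: 8 days.
After the first batch: Gamma(26 + 26, 17 + 8) = Gamma(52, 25).
Total count: 4 + 8 + 3 + 3 + 2 + 3 + 4 + 5 + 2 + 3 = 37.
Total exposure: 10 days.
After the second batch: Gamma(52 + 37, 25 + 10) = Gamma(89, 35).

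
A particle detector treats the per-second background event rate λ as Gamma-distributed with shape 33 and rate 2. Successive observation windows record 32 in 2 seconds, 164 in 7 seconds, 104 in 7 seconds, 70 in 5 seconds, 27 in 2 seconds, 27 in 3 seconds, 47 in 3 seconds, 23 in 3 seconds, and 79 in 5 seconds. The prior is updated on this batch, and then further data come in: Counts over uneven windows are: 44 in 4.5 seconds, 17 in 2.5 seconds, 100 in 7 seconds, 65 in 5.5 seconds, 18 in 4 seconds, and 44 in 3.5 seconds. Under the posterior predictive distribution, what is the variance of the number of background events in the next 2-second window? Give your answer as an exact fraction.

Total count: 32 + 164 + 104 + 70 + 27 + 27 + 47 + 23 + 79 = 573.
Total exposure: 2 + 7 + 7 + 5 + 2 + 3 + 3 + 3 + 5 = 37 seconds.
After the first batch: Gamma(33 + 573, 2 + 37) = Gamma(606, 39).
Total count: 44 + 17 + 100 + 65 + 18 + 44 = 288.
Total exposure: 4.5 + 2.5 + 7 + 5.5 + 4 + 3.5 = 27 seconds.
After the second batch: Gamma(606 + 288, 39 + 27) = Gamma(894, 66).
The posterior predictive for a window of length T is Negative Binomial with variance T·α'·(β'+T)/β'² = 2·894·68/4356 = 10132/363.

10132/363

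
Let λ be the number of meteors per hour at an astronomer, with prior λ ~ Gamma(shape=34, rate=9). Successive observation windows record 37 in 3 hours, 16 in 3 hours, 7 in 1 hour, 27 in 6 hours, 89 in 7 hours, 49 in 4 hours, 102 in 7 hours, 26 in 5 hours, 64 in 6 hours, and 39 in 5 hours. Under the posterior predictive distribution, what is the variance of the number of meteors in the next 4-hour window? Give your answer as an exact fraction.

75/2

Total count: 37 + 16 + 7 + 27 + 89 + 49 + 102 + 26 + 64 + 39 = 456.
Total exposure: 3 + 3 + 1 + 6 + 7 + 4 + 7 + 5 + 6 + 5 = 47 hours.
The Gamma prior is conjugate for the Poisson rate, so λ | data ~ Gamma(34+456, 9+47) = Gamma(490, 56).
The posterior predictive for a window of length T is Negative Binomial with variance T·α'·(β'+T)/β'² = 4·490·60/3136 = 75/2.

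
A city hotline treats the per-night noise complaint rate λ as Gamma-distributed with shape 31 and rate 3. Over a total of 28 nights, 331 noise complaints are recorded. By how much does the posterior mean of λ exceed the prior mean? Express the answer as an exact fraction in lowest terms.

Total count 331 over total exposure 28 nights.
Gamma(α, β) with Poisson data over total exposure Σt gives posterior Gamma(α+Σx, β+Σt) = Gamma(362, 31).
Posterior mean = 362/31 = 362/31; prior mean = 31/3 = 31/3. Difference = 362/31 − 31/3 = 125/93.

125/93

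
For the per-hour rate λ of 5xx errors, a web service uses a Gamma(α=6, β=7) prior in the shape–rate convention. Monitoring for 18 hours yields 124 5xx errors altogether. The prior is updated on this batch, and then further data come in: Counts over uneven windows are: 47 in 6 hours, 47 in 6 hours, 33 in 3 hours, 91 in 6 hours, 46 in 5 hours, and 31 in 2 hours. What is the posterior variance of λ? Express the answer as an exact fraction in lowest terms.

Total count 124 over total exposure 18 hours.
After the first batch: Gamma(6 + 124, 7 + 18) = Gamma(130, 25).
Total count: 47 + 47 + 33 + 91 + 46 + 31 = 295.
Total exposure: 6 + 6 + 3 + 6 + 5 + 2 = 28 hours.
After the second batch: Gamma(130 + 295, 25 + 28) = Gamma(425, 53).
Posterior variance = α'/β'² = 425/2809.

425/2809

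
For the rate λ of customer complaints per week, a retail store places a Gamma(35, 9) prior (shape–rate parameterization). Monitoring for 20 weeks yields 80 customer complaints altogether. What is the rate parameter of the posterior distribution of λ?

29

Total count 80 over total exposure 20 weeks.
Gamma(α, β) with Poisson data over total exposure Σt gives posterior Gamma(α+Σx, β+Σt) = Gamma(115, 29).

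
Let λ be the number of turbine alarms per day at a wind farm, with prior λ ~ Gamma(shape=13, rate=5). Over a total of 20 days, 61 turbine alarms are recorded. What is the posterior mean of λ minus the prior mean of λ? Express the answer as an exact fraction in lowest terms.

9/25

Total count 61 over total exposure 20 days.
Conjugate update: add total count to the shape and total exposure to the rate, giving Gamma(74, 25).
Posterior mean = 74/25 = 74/25; prior mean = 13/5 = 13/5. Difference = 74/25 − 13/5 = 9/25.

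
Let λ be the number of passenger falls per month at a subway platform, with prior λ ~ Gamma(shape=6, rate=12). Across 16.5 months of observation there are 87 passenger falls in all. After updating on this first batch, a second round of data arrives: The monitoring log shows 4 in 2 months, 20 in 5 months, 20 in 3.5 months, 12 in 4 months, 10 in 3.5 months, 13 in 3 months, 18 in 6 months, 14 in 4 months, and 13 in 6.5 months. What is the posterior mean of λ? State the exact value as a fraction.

Total count 87 over total exposure 16.5 months.
After the first batch: Gamma(6 + 87, 12 + 16.5) = Gamma(93, 57/2).
Total count: 4 + 20 + 20 + 12 + 10 + 13 + 18 + 14 + 13 = 124.
Total exposure: 2 + 5 + 3.5 + 4 + 3.5 + 3 + 6 + 4 + 6.5 = 37.5 months.
After the second batch: Gamma(93 + 124, 57/2 + 37.5) = Gamma(217, 66).
Posterior mean = α'/β' = 217/66.

217/66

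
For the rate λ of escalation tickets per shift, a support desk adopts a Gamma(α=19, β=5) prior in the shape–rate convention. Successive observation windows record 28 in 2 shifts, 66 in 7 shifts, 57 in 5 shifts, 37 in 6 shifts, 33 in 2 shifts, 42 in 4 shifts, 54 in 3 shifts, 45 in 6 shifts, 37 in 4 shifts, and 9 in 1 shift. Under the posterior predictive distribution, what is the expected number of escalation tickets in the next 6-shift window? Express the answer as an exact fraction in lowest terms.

854/15

Total count: 28 + 66 + 57 + 37 + 33 + 42 + 54 + 45 + 37 + 9 = 408.
Total exposure: 2 + 7 + 5 + 6 + 2 + 4 + 3 + 6 + 4 + 1 = 40 shifts.
Posterior: α' = 19 + 408 = 427, β' = 5 + 40 = 45.
Predictive mean over a 6-shift window = T·E[λ|data] = 6·427/45 = 854/15.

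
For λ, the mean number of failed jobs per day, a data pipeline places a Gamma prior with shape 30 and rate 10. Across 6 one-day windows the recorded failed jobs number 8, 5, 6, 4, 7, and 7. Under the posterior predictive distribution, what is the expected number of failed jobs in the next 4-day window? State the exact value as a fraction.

Total count: 8 + 5 + 6 + 4 + 7 + 7 = 37.
Total exposure: 6 days.
By Gamma–Poisson conjugacy, the posterior is Gamma(α + Σx, β + Σt) = Gamma(30 + 37, 10 + 6) = Gamma(67, 16).
Predictive mean over a 4-day window = T·E[λ|data] = 4·67/16 = 67/4.

67/4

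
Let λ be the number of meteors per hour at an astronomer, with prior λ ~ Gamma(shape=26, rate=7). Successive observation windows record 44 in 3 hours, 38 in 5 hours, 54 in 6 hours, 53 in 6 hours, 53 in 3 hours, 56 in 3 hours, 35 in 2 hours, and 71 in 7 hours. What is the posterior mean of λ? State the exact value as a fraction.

Total count: 44 + 38 + 54 + 53 + 53 + 56 + 35 + 71 = 404.
Total exposure: 3 + 5 + 6 + 6 + 3 + 3 + 2 + 7 = 35 hours.
By Gamma–Poisson conjugacy, the posterior is Gamma(α + Σx, β + Σt) = Gamma(26 + 404, 7 + 35) = Gamma(430, 42).
Posterior mean = α'/β' = 430/42 = 215/21.

215/21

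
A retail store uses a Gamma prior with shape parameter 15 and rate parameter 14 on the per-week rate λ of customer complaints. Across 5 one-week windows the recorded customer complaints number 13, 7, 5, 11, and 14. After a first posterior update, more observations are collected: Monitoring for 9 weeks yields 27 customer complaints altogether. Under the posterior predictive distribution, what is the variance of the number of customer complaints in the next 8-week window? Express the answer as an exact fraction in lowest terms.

1656/49

Total count: 13 + 7 + 5 + 11 + 14 = 50.
Total exposure: 5 weeks.
After the first batch: Gamma(15 + 50, 14 + 5) = Gamma(65, 19).
Total count 27 over total exposure 9 weeks.
After the second batch: Gamma(65 + 27, 19 + 9) = Gamma(92, 28).
The posterior predictive for a window of length T is Negative Binomial with variance T·α'·(β'+T)/β'² = 8·92·36/784 = 1656/49.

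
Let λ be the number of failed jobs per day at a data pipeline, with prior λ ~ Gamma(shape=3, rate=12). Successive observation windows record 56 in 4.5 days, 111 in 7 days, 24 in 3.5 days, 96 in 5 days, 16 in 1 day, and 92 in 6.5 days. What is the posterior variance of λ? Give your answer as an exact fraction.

Total count: 56 + 111 + 24 + 96 + 16 + 92 = 395.
Total exposure: 4.5 + 7 + 3.5 + 5 + 1 + 6.5 = 27.5 days.
Posterior: α' = 3 + 395 = 398, β' = 12 + 27.5 = 79/2.
Posterior variance = α'/β'² = 398/(6241/4) = 1592/6241.

1592/6241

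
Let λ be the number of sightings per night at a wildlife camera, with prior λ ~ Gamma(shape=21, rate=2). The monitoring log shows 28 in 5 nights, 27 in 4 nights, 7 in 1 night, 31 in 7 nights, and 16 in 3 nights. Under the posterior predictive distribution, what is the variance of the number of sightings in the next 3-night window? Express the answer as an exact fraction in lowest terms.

Total count: 28 + 27 + 7 + 31 + 16 = 109.
Total exposure: 5 + 4 + 1 + 7 + 3 = 20 nights.
The Gamma prior is conjugate for the Poisson rate, so λ | data ~ Gamma(21+109, 2+20) = Gamma(130, 22).
The posterior predictive for a window of length T is Negative Binomial with variance T·α'·(β'+T)/β'² = 3·130·25/484 = 4875/242.

4875/242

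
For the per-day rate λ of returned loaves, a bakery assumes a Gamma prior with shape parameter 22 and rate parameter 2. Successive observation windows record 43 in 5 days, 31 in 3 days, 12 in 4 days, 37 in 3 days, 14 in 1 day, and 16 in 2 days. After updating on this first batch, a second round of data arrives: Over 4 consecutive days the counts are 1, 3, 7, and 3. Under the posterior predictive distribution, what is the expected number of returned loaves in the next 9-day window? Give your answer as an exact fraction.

Total count: 43 + 31 + 12 + 37 + 14 + 16 = 153.
Total exposure: 5 + 3 + 4 + 3 + 1 + 2 = 18 days.
After the first batch: Gamma(22 + 153, 2 + 18) = Gamma(175, 20).
Total count: 1 + 3 + 7 + 3 = 14.
Total exposure: 4 days.
After the second batch: Gamma(175 + 14, 20 + 4) = Gamma(189, 24).
Predictive mean over a 9-day window = T·E[λ|data] = 9·189/24 = 567/8.

567/8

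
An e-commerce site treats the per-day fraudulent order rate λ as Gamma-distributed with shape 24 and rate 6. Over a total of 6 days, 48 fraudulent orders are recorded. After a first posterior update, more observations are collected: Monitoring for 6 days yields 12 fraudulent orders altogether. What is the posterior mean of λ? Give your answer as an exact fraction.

14/3

Total count 48 over total exposure 6 days.
After the first batch: Gamma(24 + 48, 6 + 6) = Gamma(72, 12).
Total count 12 over total exposure 6 days.
After the second batch: Gamma(72 + 12, 12 + 6) = Gamma(84, 18).
Posterior mean = α'/β' = 84/18 = 14/3.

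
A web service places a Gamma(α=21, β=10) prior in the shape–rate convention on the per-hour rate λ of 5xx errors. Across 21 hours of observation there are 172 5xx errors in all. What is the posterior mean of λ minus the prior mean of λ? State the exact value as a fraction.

Total count 172 over total exposure 21 hours.
By Gamma–Poisson conjugacy, the posterior is Gamma(α + Σx, β + Σt) = Gamma(21 + 172, 10 + 21) = Gamma(193, 31).
Posterior mean = 193/31 = 193/31; prior mean = 21/10 = 21/10. Difference = 193/31 − 21/10 = 1279/310.

1279/310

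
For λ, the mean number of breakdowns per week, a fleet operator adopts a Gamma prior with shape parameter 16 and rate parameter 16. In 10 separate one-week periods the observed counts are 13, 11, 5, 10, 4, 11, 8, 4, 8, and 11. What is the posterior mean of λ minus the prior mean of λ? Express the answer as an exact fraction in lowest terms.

75/26

Total count: 13 + 11 + 5 + 10 + 4 + 11 + 8 + 4 + 8 + 11 = 85.
Total exposure: 10 weeks.
Gamma(α, β) with Poisson data over total exposure Σt gives posterior Gamma(α+Σx, β+Σt) = Gamma(101, 26).
Posterior mean = 101/26 = 101/26; prior mean = 16/16 = 1. Difference = 101/26 − 1 = 75/26.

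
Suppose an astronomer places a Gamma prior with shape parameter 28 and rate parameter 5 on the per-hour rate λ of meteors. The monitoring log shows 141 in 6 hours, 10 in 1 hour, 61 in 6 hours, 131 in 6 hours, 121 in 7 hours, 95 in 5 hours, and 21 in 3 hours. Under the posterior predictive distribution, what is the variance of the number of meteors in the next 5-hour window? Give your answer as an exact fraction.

Total count: 141 + 10 + 61 + 131 + 121 + 95 + 21 = 580.
Total exposure: 6 + 1 + 6 + 6 + 7 + 5 + 3 = 34 hours.
The Gamma prior is conjugate for the Poisson rate, so λ | data ~ Gamma(28+580, 5+34) = Gamma(608, 39).
The posterior predictive for a window of length T is Negative Binomial with variance T·α'·(β'+T)/β'² = 5·608·44/1521 = 133760/1521.

133760/1521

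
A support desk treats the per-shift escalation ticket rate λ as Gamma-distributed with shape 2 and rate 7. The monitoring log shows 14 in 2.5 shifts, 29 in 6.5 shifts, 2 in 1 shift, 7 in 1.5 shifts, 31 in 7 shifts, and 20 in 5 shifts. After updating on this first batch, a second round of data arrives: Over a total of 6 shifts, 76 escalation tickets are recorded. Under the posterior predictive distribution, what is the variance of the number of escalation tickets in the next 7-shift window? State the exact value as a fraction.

Total count: 14 + 29 + 2 + 7 + 31 + 20 = 103.
Total exposure: 2.5 + 6.5 + 1 + 1.5 + 7 + 5 = 23.5 shifts.
After the first batch: Gamma(2 + 103, 7 + 23.5) = Gamma(105, 61/2).
Total count 76 over total exposure 6 shifts.
After the second batch: Gamma(105 + 76, 61/2 + 6) = Gamma(181, 73/2).
The posterior predictive for a window of length T is Negative Binomial with variance T·α'·(β'+T)/β'² = 7·181·(87/2)/(5329/4) = 220458/5329.

220458/5329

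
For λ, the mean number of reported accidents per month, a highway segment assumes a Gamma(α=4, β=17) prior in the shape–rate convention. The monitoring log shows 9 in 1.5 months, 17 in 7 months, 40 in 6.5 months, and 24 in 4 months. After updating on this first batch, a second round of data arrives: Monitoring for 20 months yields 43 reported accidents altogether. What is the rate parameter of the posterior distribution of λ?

56

Total count: 9 + 17 + 40 + 24 = 90.
Total exposure: 1.5 + 7 + 6.5 + 4 = 19 months.
After the first batch: Gamma(4 + 90, 17 + 19) = Gamma(94, 36).
Total count 43 over total exposure 20 months.
After the second batch: Gamma(94 + 43, 36 + 20) = Gamma(137, 56).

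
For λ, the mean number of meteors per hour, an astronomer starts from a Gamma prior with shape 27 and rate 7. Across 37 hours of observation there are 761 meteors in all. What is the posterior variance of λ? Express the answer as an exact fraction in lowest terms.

Total count 761 over total exposure 37 hours.
By Gamma–Poisson conjugacy, the posterior is Gamma(α + Σx, β + Σt) = Gamma(27 + 761, 7 + 37) = Gamma(788, 44).
Posterior variance = α'/β'² = 788/1936 = 197/484.

197/484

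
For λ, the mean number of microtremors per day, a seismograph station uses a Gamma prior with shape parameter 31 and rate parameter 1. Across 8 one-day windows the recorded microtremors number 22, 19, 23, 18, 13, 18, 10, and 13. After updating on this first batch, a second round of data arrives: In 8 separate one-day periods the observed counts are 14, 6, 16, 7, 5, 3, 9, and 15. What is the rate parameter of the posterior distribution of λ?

Total count: 22 + 19 + 23 + 18 + 13 + 18 + 10 + 13 = 136.
Total exposure: 8 days.
After the first batch: Gamma(31 + 136, 1 + 8) = Gamma(167, 9).
Total count: 14 + 6 + 16 + 7 + 5 + 3 + 9 + 15 = 75.
Total exposure: 8 days.
After the second batch: Gamma(167 + 75, 9 + 8) = Gamma(242, 17).

17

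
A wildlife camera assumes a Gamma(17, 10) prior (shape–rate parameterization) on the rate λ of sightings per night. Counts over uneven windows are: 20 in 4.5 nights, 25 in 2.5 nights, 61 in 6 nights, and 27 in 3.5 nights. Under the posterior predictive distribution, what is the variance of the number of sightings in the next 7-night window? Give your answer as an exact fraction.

Total count: 20 + 25 + 61 + 27 = 133.
Total exposure: 4.5 + 2.5 + 6 + 3.5 = 16.5 nights.
Posterior: α' = 17 + 133 = 150, β' = 10 + 16.5 = 53/2.
The posterior predictive for a window of length T is Negative Binomial with variance T·α'·(β'+T)/β'² = 7·150·(67/2)/(2809/4) = 140700/2809.

140700/2809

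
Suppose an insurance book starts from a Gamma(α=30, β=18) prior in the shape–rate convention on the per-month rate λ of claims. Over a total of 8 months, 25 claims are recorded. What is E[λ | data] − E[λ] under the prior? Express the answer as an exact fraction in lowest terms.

35/78

Total count 25 over total exposure 8 months.
Gamma(α, β) with Poisson data over total exposure Σt gives posterior Gamma(α+Σx, β+Σt) = Gamma(55, 26).
Posterior mean = 55/26 = 55/26; prior mean = 30/18 = 5/3. Difference = 55/26 − 5/3 = 35/78.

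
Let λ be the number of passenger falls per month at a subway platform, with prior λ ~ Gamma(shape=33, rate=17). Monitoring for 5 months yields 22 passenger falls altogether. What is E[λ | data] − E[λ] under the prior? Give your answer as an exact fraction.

19/34

Total count 22 over total exposure 5 months.
Posterior: α' = 33 + 22 = 55, β' = 17 + 5 = 22.
Posterior mean = 55/22 = 5/2; prior mean = 33/17 = 33/17. Difference = 5/2 − 33/17 = 19/34.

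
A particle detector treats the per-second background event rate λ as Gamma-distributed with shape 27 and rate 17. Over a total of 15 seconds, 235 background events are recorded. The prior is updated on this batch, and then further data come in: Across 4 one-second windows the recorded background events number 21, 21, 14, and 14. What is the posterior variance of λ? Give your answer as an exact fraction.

Total count 235 over total exposure 15 seconds.
After the first batch: Gamma(27 + 235, 17 + 15) = Gamma(262, 32).
Total count: 21 + 21 + 14 + 14 = 70.
Total exposure: 4 seconds.
After the second batch: Gamma(262 + 70, 32 + 4) = Gamma(332, 36).
Posterior variance = α'/β'² = 332/1296 = 83/324.

83/324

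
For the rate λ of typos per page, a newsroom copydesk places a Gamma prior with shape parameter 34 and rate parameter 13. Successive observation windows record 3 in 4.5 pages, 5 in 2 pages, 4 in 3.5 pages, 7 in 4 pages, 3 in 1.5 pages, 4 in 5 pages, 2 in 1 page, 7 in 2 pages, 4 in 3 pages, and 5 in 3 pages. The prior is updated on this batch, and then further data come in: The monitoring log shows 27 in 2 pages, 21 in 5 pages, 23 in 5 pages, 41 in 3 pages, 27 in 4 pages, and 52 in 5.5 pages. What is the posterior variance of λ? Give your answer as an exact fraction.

269/4489

Total count: 3 + 5 + 4 + 7 + 3 + 4 + 2 + 7 + 4 + 5 = 44.
Total exposure: 4.5 + 2 + 3.5 + 4 + 1.5 + 5 + 1 + 2 + 3 + 3 = 29.5 pages.
After the first batch: Gamma(34 + 44, 13 + 29.5) = Gamma(78, 85/2).
Total count: 27 + 21 + 23 + 41 + 27 + 52 = 191.
Total exposure: 2 + 5 + 5 + 3 + 4 + 5.5 = 24.5 pages.
After the second batch: Gamma(78 + 191, 85/2 + 24.5) = Gamma(269, 67).
Posterior variance = α'/β'² = 269/4489.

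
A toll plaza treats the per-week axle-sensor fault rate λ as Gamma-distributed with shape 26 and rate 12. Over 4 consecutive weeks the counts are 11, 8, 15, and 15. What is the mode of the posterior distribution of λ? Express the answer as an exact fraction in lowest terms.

Total count: 11 + 8 + 15 + 15 = 49.
Total exposure: 4 weeks.
Gamma(α, β) with Poisson data over total exposure Σt gives posterior Gamma(α+Σx, β+Σt) = Gamma(75, 16).
Posterior mode = (α'−1)/β' = 74/16 = 37/8.

37/8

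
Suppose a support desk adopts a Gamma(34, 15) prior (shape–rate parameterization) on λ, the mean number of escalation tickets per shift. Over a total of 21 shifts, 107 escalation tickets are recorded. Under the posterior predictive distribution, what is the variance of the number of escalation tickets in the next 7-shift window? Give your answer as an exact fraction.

14147/432

Total count 107 over total exposure 21 shifts.
Conjugate update: add total count to the shape and total exposure to the rate, giving Gamma(141, 36).
The posterior predictive for a window of length T is Negative Binomial with variance T·α'·(β'+T)/β'² = 7·141·43/1296 = 14147/432.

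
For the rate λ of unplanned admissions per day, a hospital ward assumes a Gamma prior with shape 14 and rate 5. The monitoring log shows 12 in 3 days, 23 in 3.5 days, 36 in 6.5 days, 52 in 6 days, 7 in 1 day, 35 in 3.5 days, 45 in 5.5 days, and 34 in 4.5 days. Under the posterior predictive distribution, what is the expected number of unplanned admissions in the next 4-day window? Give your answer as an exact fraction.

Total count: 12 + 23 + 36 + 52 + 7 + 35 + 45 + 34 = 244.
Total exposure: 3 + 3.5 + 6.5 + 6 + 1 + 3.5 + 5.5 + 4.5 = 33.5 days.
Posterior: α' = 14 + 244 = 258, β' = 5 + 33.5 = 77/2.
Predictive mean over a 4-day window = T·E[λ|data] = 4·258/(77/2) = 2064/77.

2064/77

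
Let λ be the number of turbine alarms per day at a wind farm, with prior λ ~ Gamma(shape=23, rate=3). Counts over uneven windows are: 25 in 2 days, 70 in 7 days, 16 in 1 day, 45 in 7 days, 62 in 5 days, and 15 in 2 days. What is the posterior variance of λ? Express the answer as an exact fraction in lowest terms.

256/729

Total count: 25 + 70 + 16 + 45 + 62 + 15 = 233.
Total exposure: 2 + 7 + 1 + 7 + 5 + 2 = 24 days.
Conjugate update: add total count to the shape and total exposure to the rate, giving Gamma(256, 27).
Posterior variance = α'/β'² = 256/729.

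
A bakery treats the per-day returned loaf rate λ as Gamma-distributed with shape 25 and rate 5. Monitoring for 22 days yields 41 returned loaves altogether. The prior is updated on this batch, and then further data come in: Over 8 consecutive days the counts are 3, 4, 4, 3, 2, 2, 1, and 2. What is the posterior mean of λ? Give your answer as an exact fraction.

Total count 41 over total exposure 22 days.
After the first batch: Gamma(25 + 41, 5 + 22) = Gamma(66, 27).
Total count: 3 + 4 + 4 + 3 + 2 + 2 + 1 + 2 = 21.
Total exposure: 8 days.
After the second batch: Gamma(66 + 21, 27 + 8) = Gamma(87, 35).
Posterior mean = α'/β' = 87/35.

87/35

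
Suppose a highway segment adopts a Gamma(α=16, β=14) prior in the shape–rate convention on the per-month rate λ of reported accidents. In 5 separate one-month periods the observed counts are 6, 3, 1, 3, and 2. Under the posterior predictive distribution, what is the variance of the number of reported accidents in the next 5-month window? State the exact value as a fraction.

3720/361

Total count: 6 + 3 + 1 + 3 + 2 = 15.
Total exposure: 5 months.
Gamma(α, β) with Poisson data over total exposure Σt gives posterior Gamma(α+Σx, β+Σt) = Gamma(31, 19).
The posterior predictive for a window of length T is Negative Binomial with variance T·α'·(β'+T)/β'² = 5·31·24/361 = 3720/361.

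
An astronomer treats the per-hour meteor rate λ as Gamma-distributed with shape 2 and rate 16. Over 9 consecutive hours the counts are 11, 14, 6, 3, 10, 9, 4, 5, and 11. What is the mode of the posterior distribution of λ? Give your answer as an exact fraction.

Total count: 11 + 14 + 6 + 3 + 10 + 9 + 4 + 5 + 11 = 73.
Total exposure: 9 hours.
The Gamma prior is conjugate for the Poisson rate, so λ | data ~ Gamma(2+73, 16+9) = Gamma(75, 25).
Posterior mode = (α'−1)/β' = 74/25.

74/25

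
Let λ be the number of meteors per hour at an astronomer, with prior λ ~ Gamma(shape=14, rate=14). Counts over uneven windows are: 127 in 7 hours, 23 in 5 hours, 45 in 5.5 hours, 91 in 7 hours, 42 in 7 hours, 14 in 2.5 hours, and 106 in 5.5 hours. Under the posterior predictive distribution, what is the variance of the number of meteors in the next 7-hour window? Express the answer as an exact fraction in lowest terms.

Total count: 127 + 23 + 45 + 91 + 42 + 14 + 106 = 448.
Total exposure: 7 + 5 + 5.5 + 7 + 7 + 2.5 + 5.5 = 39.5 hours.
Posterior: α' = 14 + 448 = 462, β' = 14 + 39.5 = 107/2.
The posterior predictive for a window of length T is Negative Binomial with variance T·α'·(β'+T)/β'² = 7·462·(121/2)/(11449/4) = 782628/11449.

782628/11449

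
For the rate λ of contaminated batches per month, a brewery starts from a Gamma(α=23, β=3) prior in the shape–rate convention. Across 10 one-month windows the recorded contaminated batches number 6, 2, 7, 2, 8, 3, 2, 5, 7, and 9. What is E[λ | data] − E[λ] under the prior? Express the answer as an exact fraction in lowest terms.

Total count: 6 + 2 + 7 + 2 + 8 + 3 + 2 + 5 + 7 + 9 = 51.
Total exposure: 10 months.
Posterior: α' = 23 + 51 = 74, β' = 3 + 10 = 13.
Posterior mean = 74/13 = 74/13; prior mean = 23/3 = 23/3. Difference = 74/13 − 23/3 = -77/39.

-77/39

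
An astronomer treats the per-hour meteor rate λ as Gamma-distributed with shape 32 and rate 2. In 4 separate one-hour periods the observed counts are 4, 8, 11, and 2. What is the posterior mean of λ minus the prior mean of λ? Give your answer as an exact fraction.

Total count: 4 + 8 + 11 + 2 = 25.
Total exposure: 4 hours.
The Gamma prior is conjugate for the Poisson rate, so λ | data ~ Gamma(32+25, 2+4) = Gamma(57, 6).
Posterior mean = 57/6 = 19/2; prior mean = 32/2 = 16. Difference = 19/2 − 16 = -13/2.

-13/2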